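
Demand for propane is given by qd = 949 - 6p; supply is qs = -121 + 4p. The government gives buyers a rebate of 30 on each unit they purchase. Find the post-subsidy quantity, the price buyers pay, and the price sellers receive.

q' = 379; buyers pay 95; sellers receive 125

Pre-subsidy: 949 - 6p = -121 + 4p gives p* = 107, q* = 307.
With the rebate, buyers effectively pay pb = ps − 30, where ps is the price sellers receive.
Demand in terms of ps becomes qd = 949 − 6(ps − 30) = 1129 - 6ps. Setting this equal to supply: 1129 - 6ps = -121 + 4ps, so ps = 125.
Buyers pay pb = 125 − 30 = 95; q' = -121 + 4·125 = 379.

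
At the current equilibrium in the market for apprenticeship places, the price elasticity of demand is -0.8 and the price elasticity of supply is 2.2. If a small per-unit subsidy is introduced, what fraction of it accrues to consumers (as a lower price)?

Consumer share = 11/15

For a small subsidy around the equilibrium, the benefit split depends on the relative slopes, which at a point are proportional to the elasticities.
Buyer share = εs/(εs + |εd|) = 2.2/(2.2 + 0.8) = 11/15; seller share = |εd|/(εs + |εd|) = 4/15.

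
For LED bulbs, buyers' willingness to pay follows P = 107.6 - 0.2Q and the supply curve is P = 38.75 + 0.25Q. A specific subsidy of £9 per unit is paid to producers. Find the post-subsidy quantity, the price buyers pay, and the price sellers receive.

Q' = 173; buyers pay £73; sellers receive £82

Pre-subsidy: 107.6 - 0.2Q = 38.75 + 0.25Q gives Q* = 153 and P* = 77.
With the subsidy, sellers receive Ps = Pb + 9 for each unit, where Pb is the price buyers pay.
On the curves, Pb = 107.6 - 0.2Q and Ps = 38.75 + 0.25Q; the wedge Ps − Pb = 9 gives 38.75 + 0.25Q − (107.6 - 0.2Q) = 9, so Q' = 173.
Then Pb = 107.6 − 0.2·173 = 73 and Ps = 38.75 + 0.25·173 = 82.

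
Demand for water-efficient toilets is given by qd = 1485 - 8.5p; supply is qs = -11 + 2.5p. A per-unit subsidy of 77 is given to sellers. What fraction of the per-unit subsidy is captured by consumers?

Pre-subsidy: 1485 - 8.5p = -11 + 2.5p gives p* = 136, q* = 329.
With the subsidy, sellers receive ps = pb + 77 for each unit, where pb is the price buyers pay.
Supply in terms of pb becomes qs = -11 + 2.5(pb + 77) = 181.5 + 2.5pb. Setting this equal to demand: 1485 - 8.5pb = 181.5 + 2.5pb, so pb = 118.5.
Sellers receive ps = 118.5 + 77 = 195.5; q' = 1485 − 8.5·118.5 = 477.75.
Buyers' price falls by p* − pb = 136 − 118.5 = 17.5; sellers' price rises by ps − p* = 195.5 − 136 = 59.5.
So consumers capture 17.5/77 = 5/22 of each unit of subsidy.

Consumer share = 5/22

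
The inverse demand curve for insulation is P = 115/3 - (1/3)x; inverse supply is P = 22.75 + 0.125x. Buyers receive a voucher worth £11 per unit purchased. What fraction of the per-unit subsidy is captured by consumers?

Pre-subsidy: 115/3 - (1/3)x = 22.75 + 0.125x gives x* = 34 and P* = 27.
With the rebate, buyers effectively pay Pb = Ps − 11, where Ps is the price sellers receive.
On the curves, Pb = 115/3 - (1/3)x and Ps = 22.75 + 0.125x; the wedge Ps − Pb = 11 gives 22.75 + 0.125x − (115/3 - (1/3)x) = 11, so x' = 58.
Then Pb = 115/3 − (1/3)·58 = 19 and Ps = 22.75 + 0.125·58 = 30.
Buyers' price falls by P* − Pb = 27 − 19 = 8; sellers' price rises by Ps − P* = 30 − 27 = 3.
So consumers capture 8/11 = 8/11 of each unit of subsidy.

Consumer share = 8/11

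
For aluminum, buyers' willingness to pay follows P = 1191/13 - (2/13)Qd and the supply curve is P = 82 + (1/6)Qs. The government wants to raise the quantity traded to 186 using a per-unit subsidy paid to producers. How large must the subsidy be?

Required subsidy s = 50 per unit

At Q = 186, from the demand curve buyers pay Pb = 1191/13 − (2/13)·186 = 63; from the supply curve sellers need Ps = 82 + (1/6)·186 = 113.
The subsidy must fill the gap: s = Ps − Pb = 113 − 63 = 50.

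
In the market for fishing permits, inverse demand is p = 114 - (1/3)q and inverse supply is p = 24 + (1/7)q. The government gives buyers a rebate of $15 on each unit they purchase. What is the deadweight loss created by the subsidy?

Deadweight loss = $236.25

Pre-subsidy: 114 - (1/3)q = 24 + (1/7)q gives q* = 189 and p* = 51.
With the rebate, buyers effectively pay pb = ps − 15, where ps is the price sellers receive.
On the curves, pb = 114 - (1/3)q and ps = 24 + (1/7)q; the wedge ps − pb = 15 gives 24 + (1/7)q − (114 - (1/3)q) = 15, so q' = 220.5.
Then pb = 114 − (1/3)·220.5 = 40.5 and ps = 24 + (1/7)·220.5 = 55.5.
The subsidy expands output by 220.5 − 189 = 31.5 past the efficient level; on those units the gap between marginal cost and willingness to pay runs from 0 up to 15.
DWL = ½ × 15 × 31.5 = 236.25.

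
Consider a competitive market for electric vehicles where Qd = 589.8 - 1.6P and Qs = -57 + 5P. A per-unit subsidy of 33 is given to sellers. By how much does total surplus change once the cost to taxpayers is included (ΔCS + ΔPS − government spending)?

Net change in total surplus = -660

Pre-subsidy: 589.8 - 1.6P = -57 + 5P gives P* = 98, Q* = 433.
With the subsidy, sellers receive Ps = Pb + 33 for each unit, where Pb is the price buyers pay.
Supply in terms of Pb becomes Qs = -57 + 5(Pb + 33) = 108 + 5Pb. Setting this equal to demand: 589.8 - 1.6Pb = 108 + 5Pb, so Pb = 73.
Sellers receive Ps = 73 + 33 = 106; Q' = 589.8 − 1.6·73 = 473.
ΔCS = ½(433 + 473)(98 − 73) = 11325; ΔPS = ½(433 + 473)(106 − 98) = 3624.
Government spending = 33 × 473 = 15609.
Net change = 11325 + 3624 − 15609 = -660. The loss equals the DWL triangle ½·33·40.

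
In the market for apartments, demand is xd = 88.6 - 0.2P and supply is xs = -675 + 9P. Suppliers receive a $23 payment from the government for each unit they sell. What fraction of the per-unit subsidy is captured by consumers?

Pre-subsidy: 88.6 - 0.2P = -675 + 9P gives P* = 83, x* = 72.
With the subsidy, sellers receive Ps = Pb + 23 for each unit, where Pb is the price buyers pay.
Supply in terms of Pb becomes xs = -675 + 9(Pb + 23) = -468 + 9Pb. Setting this equal to demand: 88.6 - 0.2Pb = -468 + 9Pb, so Pb = 60.5.
Sellers receive Ps = 60.5 + 23 = 83.5; x' = 88.6 − 0.2·60.5 = 76.5.
Buyers' price falls by P* − Pb = 83 − 60.5 = 22.5; sellers' price rises by Ps − P* = 83.5 − 83 = 0.5.
So consumers capture 22.5/23 = 45/46 of each unit of subsidy.

Consumer share = 45/46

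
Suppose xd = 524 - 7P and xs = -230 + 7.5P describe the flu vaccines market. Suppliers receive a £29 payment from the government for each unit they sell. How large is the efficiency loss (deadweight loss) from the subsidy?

Pre-subsidy: 524 - 7P = -230 + 7.5P gives P* = 52, x* = 160.
With the subsidy, sellers receive Ps = Pb + 29 for each unit, where Pb is the price buyers pay.
Supply in terms of Pb becomes xs = -230 + 7.5(Pb + 29) = -12.5 + 7.5Pb. Setting this equal to demand: 524 - 7Pb = -12.5 + 7.5Pb, so Pb = 37.
Sellers receive Ps = 37 + 29 = 66; x' = 524 − 7·37 = 265.
The subsidy expands output by 265 − 160 = 105 past the efficient level; on those units the gap between marginal cost and willingness to pay runs from 0 up to 29.
DWL = ½ × 29 × 105 = 1522.5.

Deadweight loss = £1522.5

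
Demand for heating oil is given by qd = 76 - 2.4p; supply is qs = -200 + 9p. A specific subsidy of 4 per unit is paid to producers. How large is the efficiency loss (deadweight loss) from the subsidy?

Deadweight loss = 288/19

Pre-subsidy: 76 - 2.4p = -200 + 9p gives p* = 460/19, q* = 340/19.
With the subsidy, sellers receive ps = pb + 4 for each unit, where pb is the price buyers pay.
Supply in terms of pb becomes qs = -200 + 9(pb + 4) = -164 + 9pb. Setting this equal to demand: 76 - 2.4pb = -164 + 9pb, so pb = 400/19.
Sellers receive ps = 400/19 + 4 = 476/19; q' = 76 − 2.4·(400/19) = 484/19.
The subsidy expands output by 484/19 − 340/19 = 144/19 past the efficient level; on those units the gap between marginal cost and willingness to pay runs from 0 up to 4.
DWL = ½ × 4 × 144/19 = 288/19.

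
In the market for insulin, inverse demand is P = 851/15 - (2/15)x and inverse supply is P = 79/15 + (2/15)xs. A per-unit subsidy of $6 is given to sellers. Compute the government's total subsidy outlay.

Pre-subsidy: 851/15 - (2/15)x = 79/15 + (2/15)x gives x* = 193 and P* = 31.
With the subsidy, sellers receive Ps = Pb + 6 for each unit, where Pb is the price buyers pay.
On the curves, Pb = 851/15 - (2/15)x and Ps = 79/15 + (2/15)x; the wedge Ps − Pb = 6 gives 79/15 + (2/15)x − (851/15 - (2/15)x) = 6, so x' = 215.5.
Then Pb = 851/15 − (2/15)·215.5 = 28 and Ps = 79/15 + (2/15)·215.5 = 34.
Government outlay = subsidy × quantity = 6 × 215.5 = 1293.

Government cost = $1293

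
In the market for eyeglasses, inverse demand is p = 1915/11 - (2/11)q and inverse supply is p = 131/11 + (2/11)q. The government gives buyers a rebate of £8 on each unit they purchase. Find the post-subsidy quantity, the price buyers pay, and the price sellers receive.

q' = 468; buyers pay £89; sellers receive £97

Pre-subsidy: 1915/11 - (2/11)q = 131/11 + (2/11)q gives q* = 446 and p* = 93.
With the rebate, buyers effectively pay pb = ps − 8, where ps is the price sellers receive.
On the curves, pb = 1915/11 - (2/11)q and ps = 131/11 + (2/11)q; the wedge ps − pb = 8 gives 131/11 + (2/11)q − (1915/11 - (2/11)q) = 8, so q' = 468.
Then pb = 1915/11 − (2/11)·468 = 89 and ps = 131/11 + (2/11)·468 = 97.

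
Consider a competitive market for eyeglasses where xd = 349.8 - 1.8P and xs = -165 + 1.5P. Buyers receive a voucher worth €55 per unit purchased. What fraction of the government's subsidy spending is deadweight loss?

Pre-subsidy: 349.8 - 1.8P = -165 + 1.5P gives P* = 156, x* = 69.
With the rebate, buyers effectively pay Pb = Ps − 55, where Ps is the price sellers receive.
Demand in terms of Ps becomes xd = 349.8 − 1.8(Ps − 55) = 448.8 - 1.8Ps. Setting this equal to supply: 448.8 - 1.8Ps = -165 + 1.5Ps, so Ps = 186.
Buyers pay Pb = 186 − 55 = 131; x' = -165 + 1.5·186 = 114.
ΔCS = ½(69 + 114)(156 − 131) = 2287.5; ΔPS = ½(69 + 114)(186 − 156) = 2745.
Government spending = 55 × 114 = 6270.
DWL = ½ × 55 × (114 − 69) = 1237.5; fraction = 1237.5 / 6270 = 15/76.

DWL / government spending = 15/76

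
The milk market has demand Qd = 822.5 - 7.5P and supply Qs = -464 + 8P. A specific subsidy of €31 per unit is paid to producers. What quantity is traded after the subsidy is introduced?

Q' = 320

Pre-subsidy: 822.5 - 7.5P = -464 + 8P gives P* = 83, Q* = 200.
With the subsidy, sellers receive Ps = Pb + 31 for each unit, where Pb is the price buyers pay.
Supply in terms of Pb becomes Qs = -464 + 8(Pb + 31) = -216 + 8Pb. Setting this equal to demand: 822.5 - 7.5Pb = -216 + 8Pb, so Pb = 67.
Sellers receive Ps = 67 + 31 = 98; Q' = 822.5 − 7.5·67 = 320.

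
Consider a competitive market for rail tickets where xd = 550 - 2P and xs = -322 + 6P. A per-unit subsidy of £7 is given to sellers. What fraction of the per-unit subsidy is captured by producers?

Producer share = 0.25

Pre-subsidy: 550 - 2P = -322 + 6P gives P* = 109, x* = 332.
With the subsidy, sellers receive Ps = Pb + 7 for each unit, where Pb is the price buyers pay.
Supply in terms of Pb becomes xs = -322 + 6(Pb + 7) = -280 + 6Pb. Setting this equal to demand: 550 - 2Pb = -280 + 6Pb, so Pb = 103.75.
Sellers receive Ps = 103.75 + 7 = 110.75; x' = 550 − 2·103.75 = 342.5.
Buyers' price falls by P* − Pb = 109 − 103.75 = 5.25; sellers' price rises by Ps − P* = 110.75 − 109 = 1.75.
So producers capture 1.75/7 = 0.25 of each unit of subsidy.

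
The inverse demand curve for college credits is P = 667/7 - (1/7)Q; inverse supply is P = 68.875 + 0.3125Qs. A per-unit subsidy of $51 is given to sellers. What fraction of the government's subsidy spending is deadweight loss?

Pre-subsidy: 667/7 - (1/7)Q = 68.875 + 0.3125Q gives Q* = 58 and P* = 87.
With the subsidy, sellers receive Ps = Pb + 51 for each unit, where Pb is the price buyers pay.
On the curves, Pb = 667/7 - (1/7)Q and Ps = 68.875 + 0.3125Q; the wedge Ps − Pb = 51 gives 68.875 + 0.3125Q − (667/7 - (1/7)Q) = 51, so Q' = 170.
Then Pb = 667/7 − (1/7)·170 = 71 and Ps = 68.875 + 0.3125·170 = 122.
ΔCS = ½(58 + 170)(87 − 71) = 1824; ΔPS = ½(58 + 170)(122 − 87) = 3990.
Government spending = 51 × 170 = 8670.
DWL = ½ × 51 × (170 − 58) = 2856; fraction = 2856 / 8670 = 28/85.

DWL / government spending = 28/85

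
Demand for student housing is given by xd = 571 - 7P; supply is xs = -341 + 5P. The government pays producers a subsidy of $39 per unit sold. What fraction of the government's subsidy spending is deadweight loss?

DWL / government spending = 35/94

Pre-subsidy: 571 - 7P = -341 + 5P gives P* = 76, x* = 39.
With the subsidy, sellers receive Ps = Pb + 39 for each unit, where Pb is the price buyers pay.
Supply in terms of Pb becomes xs = -341 + 5(Pb + 39) = -146 + 5Pb. Setting this equal to demand: 571 - 7Pb = -146 + 5Pb, so Pb = 59.75.
Sellers receive Ps = 59.75 + 39 = 98.75; x' = 571 − 7·59.75 = 152.75.
ΔCS = ½(39 + 152.75)(76 − 59.75) = 1557.96875; ΔPS = ½(39 + 152.75)(98.75 − 76) = 2181.15625.
Government spending = 39 × 152.75 = 5957.25.
DWL = ½ × 39 × (152.75 − 39) = 2218.125; fraction = 2218.125 / 5957.25 = 35/94.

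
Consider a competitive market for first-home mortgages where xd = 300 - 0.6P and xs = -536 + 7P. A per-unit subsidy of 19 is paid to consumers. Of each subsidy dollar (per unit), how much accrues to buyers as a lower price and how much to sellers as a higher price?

Pre-subsidy: 300 - 0.6P = -536 + 7P gives P* = 110, x* = 234.
With the rebate, buyers effectively pay Pb = Ps − 19, where Ps is the price sellers receive.
Demand in terms of Ps becomes xd = 300 − 0.6(Ps − 19) = 311.4 - 0.6Ps. Setting this equal to supply: 311.4 - 0.6Ps = -536 + 7Ps, so Ps = 111.5.
Buyers pay Pb = 111.5 − 19 = 92.5; x' = -536 + 7·111.5 = 244.5.
Buyers' price falls by P* − Pb = 110 − 92.5 = 17.5; sellers' price rises by Ps − P* = 111.5 − 110 = 1.5.

Buyers gain 17.5 per unit; sellers gain 1.5 per unit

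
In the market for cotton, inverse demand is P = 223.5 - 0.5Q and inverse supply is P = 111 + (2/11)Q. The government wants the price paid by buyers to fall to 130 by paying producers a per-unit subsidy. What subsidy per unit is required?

At a buyer price of 130, quantity demanded is 447 − 2·130 = 187.
Sellers supply 187 only when they receive Ps = 111 + (2/11)·187 = 145.
s = Ps − Pb = 145 − 130 = 15.

Required subsidy s = 15 per unit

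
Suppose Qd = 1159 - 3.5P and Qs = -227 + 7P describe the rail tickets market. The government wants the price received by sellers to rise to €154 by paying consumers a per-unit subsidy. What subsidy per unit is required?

At a seller price of 154, quantity supplied is -227 + 7·154 = 851.
Buyers absorb 851 only when they pay Pb with 1159 − 3.5·Pb = 851, i.e. Pb = 88.
s = Ps − Pb = 154 − 88 = 66.

Required subsidy s = €66 per unit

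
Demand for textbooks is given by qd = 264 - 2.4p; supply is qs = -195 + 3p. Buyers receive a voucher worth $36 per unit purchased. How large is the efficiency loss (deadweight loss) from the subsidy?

Pre-subsidy: 264 - 2.4p = -195 + 3p gives p* = 85, q* = 60.
With the rebate, buyers effectively pay pb = ps − 36, where ps is the price sellers receive.
Demand in terms of ps becomes qd = 264 − 2.4(ps − 36) = 350.4 - 2.4ps. Setting this equal to supply: 350.4 - 2.4ps = -195 + 3ps, so ps = 101.
Buyers pay pb = 101 − 36 = 65; q' = -195 + 3·101 = 108.
The subsidy expands output by 108 − 60 = 48 past the efficient level; on those units the gap between marginal cost and willingness to pay runs from 0 up to 36.
DWL = ½ × 36 × 48 = 864.

Deadweight loss = $864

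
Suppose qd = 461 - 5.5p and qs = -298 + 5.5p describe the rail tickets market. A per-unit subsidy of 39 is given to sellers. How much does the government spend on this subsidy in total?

Pre-subsidy: 461 - 5.5p = -298 + 5.5p gives p* = 69, q* = 81.5.
With the subsidy, sellers receive ps = pb + 39 for each unit, where pb is the price buyers pay.
Supply in terms of pb becomes qs = -298 + 5.5(pb + 39) = -83.5 + 5.5pb. Setting this equal to demand: 461 - 5.5pb = -83.5 + 5.5pb, so pb = 49.5.
Sellers receive ps = 49.5 + 39 = 88.5; q' = 461 − 5.5·49.5 = 188.75.
Government outlay = subsidy × quantity = 39 × 188.75 = 7361.25.

Government cost = 7361.25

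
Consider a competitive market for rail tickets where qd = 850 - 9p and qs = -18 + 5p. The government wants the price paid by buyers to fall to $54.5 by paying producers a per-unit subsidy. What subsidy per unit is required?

At a buyer price of 54.5, quantity demanded is 850 − 9·54.5 = 359.5.
Sellers supply 359.5 only when they receive ps with -18 + 5·ps = 359.5, i.e. ps = 75.5.
s = ps − pb = 75.5 − 54.5 = 21.

Required subsidy s = $21 per unit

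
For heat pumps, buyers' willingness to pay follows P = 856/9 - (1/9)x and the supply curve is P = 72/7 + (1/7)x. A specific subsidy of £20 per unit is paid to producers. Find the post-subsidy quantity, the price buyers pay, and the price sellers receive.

x' = 412.75; buyers pay £49.25; sellers receive £69.25

Pre-subsidy: 856/9 - (1/9)x = 72/7 + (1/7)x gives x* = 334 and P* = 58.
With the subsidy, sellers receive Ps = Pb + 20 for each unit, where Pb is the price buyers pay.
On the curves, Pb = 856/9 - (1/9)x and Ps = 72/7 + (1/7)x; the wedge Ps − Pb = 20 gives 72/7 + (1/7)x − (856/9 - (1/9)x) = 20, so x' = 412.75.
Then Pb = 856/9 − (1/9)·412.75 = 49.25 and Ps = 72/7 + (1/7)·412.75 = 69.25.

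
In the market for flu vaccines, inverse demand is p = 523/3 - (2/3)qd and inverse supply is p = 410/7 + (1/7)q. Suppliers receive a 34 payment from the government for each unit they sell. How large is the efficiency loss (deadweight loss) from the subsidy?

Deadweight loss = 714

Pre-subsidy: 523/3 - (2/3)q = 410/7 + (1/7)q gives q* = 143 and p* = 79.
With the subsidy, sellers receive ps = pb + 34 for each unit, where pb is the price buyers pay.
On the curves, pb = 523/3 - (2/3)q and ps = 410/7 + (1/7)q; the wedge ps − pb = 34 gives 410/7 + (1/7)q − (523/3 - (2/3)q) = 34, so q' = 185.
Then pb = 523/3 − (2/3)·185 = 51 and ps = 410/7 + (1/7)·185 = 85.
The subsidy expands output by 185 − 143 = 42 past the efficient level; on those units the gap between marginal cost and willingness to pay runs from 0 up to 34.
DWL = ½ × 34 × 42 = 714.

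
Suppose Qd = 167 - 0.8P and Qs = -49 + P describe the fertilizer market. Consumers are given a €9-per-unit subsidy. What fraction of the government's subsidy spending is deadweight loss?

DWL / government spending = 2/75

Pre-subsidy: 167 - 0.8P = -49 + P gives P* = 120, Q* = 71.
With the rebate, buyers effectively pay Pb = Ps − 9, where Ps is the price sellers receive.
Demand in terms of Ps becomes Qd = 167 − 0.8(Ps − 9) = 174.2 - 0.8Ps. Setting this equal to supply: 174.2 - 0.8Ps = -49 + Ps, so Ps = 124.
Buyers pay Pb = 124 − 9 = 115; Q' = -49 + 1·124 = 75.
ΔCS = ½(71 + 75)(120 − 115) = 365; ΔPS = ½(71 + 75)(124 − 120) = 292.
Government spending = 9 × 75 = 675.
DWL = ½ × 9 × (75 − 71) = 18; fraction = 18 / 675 = 2/75.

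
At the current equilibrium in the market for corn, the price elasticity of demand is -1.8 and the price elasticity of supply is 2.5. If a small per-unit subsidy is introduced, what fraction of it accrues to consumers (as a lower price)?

Consumer share = 25/43

For a small subsidy around the equilibrium, the benefit split depends on the relative slopes, which at a point are proportional to the elasticities.
Buyer share = εs/(εs + |εd|) = 2.5/(2.5 + 1.8) = 25/43; seller share = |εd|/(εs + |εd|) = 18/43.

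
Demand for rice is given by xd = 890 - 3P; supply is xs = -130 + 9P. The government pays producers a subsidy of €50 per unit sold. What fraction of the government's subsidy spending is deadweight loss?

DWL / government spending = 45/598

Pre-subsidy: 890 - 3P = -130 + 9P gives P* = 85, x* = 635.
With the subsidy, sellers receive Ps = Pb + 50 for each unit, where Pb is the price buyers pay.
Supply in terms of Pb becomes xs = -130 + 9(Pb + 50) = 320 + 9Pb. Setting this equal to demand: 890 - 3Pb = 320 + 9Pb, so Pb = 47.5.
Sellers receive Ps = 47.5 + 50 = 97.5; x' = 890 − 3·47.5 = 747.5.
ΔCS = ½(635 + 747.5)(85 − 47.5) = 25921.875; ΔPS = ½(635 + 747.5)(97.5 − 85) = 8640.625.
Government spending = 50 × 747.5 = 37375.
DWL = ½ × 50 × (747.5 − 635) = 2812.5; fraction = 2812.5 / 37375 = 45/598.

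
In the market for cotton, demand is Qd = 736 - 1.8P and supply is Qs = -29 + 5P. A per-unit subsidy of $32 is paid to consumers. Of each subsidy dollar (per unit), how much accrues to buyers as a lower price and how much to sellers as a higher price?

Buyers gain 400/17 per unit; sellers gain 144/17 per unit

Pre-subsidy: 736 - 1.8P = -29 + 5P gives P* = 112.5, Q* = 533.5.
With the rebate, buyers effectively pay Pb = Ps − 32, where Ps is the price sellers receive.
Demand in terms of Ps becomes Qd = 736 − 1.8(Ps − 32) = 793.6 - 1.8Ps. Setting this equal to supply: 793.6 - 1.8Ps = -29 + 5Ps, so Ps = 4113/34.
Buyers pay Pb = 4113/34 − 32 = 3025/34; Q' = -29 + 5·(4113/34) = 19579/34.
Buyers' price falls by P* − Pb = 112.5 − 3025/34 = 400/17; sellers' price rises by Ps − P* = 4113/34 − 112.5 = 144/17.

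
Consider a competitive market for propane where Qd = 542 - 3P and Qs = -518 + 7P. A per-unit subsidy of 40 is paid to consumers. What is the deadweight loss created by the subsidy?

Deadweight loss = 1680

Pre-subsidy: 542 - 3P = -518 + 7P gives P* = 106, Q* = 224.
With the rebate, buyers effectively pay Pb = Ps − 40, where Ps is the price sellers receive.
Demand in terms of Ps becomes Qd = 542 − 3(Ps − 40) = 662 - 3Ps. Setting this equal to supply: 662 - 3Ps = -518 + 7Ps, so Ps = 118.
Buyers pay Pb = 118 − 40 = 78; Q' = -518 + 7·118 = 308.
The subsidy expands output by 308 − 224 = 84 past the efficient level; on those units the gap between marginal cost and willingness to pay runs from 0 up to 40.
DWL = ½ × 40 × 84 = 1680.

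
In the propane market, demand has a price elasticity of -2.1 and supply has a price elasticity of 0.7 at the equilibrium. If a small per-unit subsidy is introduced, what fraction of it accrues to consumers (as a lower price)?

Consumer share = 0.25

For a small subsidy around the equilibrium, the benefit split depends on the relative slopes, which at a point are proportional to the elasticities.
Buyer share = εs/(εs + |εd|) = 0.7/(0.7 + 2.1) = 0.25; seller share = |εd|/(εs + |εd|) = 0.75.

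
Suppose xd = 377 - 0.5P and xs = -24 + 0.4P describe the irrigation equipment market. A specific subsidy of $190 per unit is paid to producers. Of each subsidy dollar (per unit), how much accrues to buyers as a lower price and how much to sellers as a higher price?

Pre-subsidy: 377 - 0.5P = -24 + 0.4P gives P* = 4010/9, x* = 1388/9.
With the subsidy, sellers receive Ps = Pb + 190 for each unit, where Pb is the price buyers pay.
Supply in terms of Pb becomes xs = -24 + 0.4(Pb + 190) = 52 + 0.4Pb. Setting this equal to demand: 377 - 0.5Pb = 52 + 0.4Pb, so Pb = 3250/9.
Sellers receive Ps = 3250/9 + 190 = 4960/9; x' = 377 − 0.5·(3250/9) = 1768/9.
Buyers' price falls by P* − Pb = 4010/9 − 3250/9 = 760/9; sellers' price rises by Ps − P* = 4960/9 − 4010/9 = 950/9.

Buyers gain 760/9 per unit; sellers gain 950/9 per unit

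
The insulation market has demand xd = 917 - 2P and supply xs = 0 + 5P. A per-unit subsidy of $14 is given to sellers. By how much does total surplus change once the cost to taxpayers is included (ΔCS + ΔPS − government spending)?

Net change in total surplus = -$140

Pre-subsidy: 917 - 2P = 0 + 5P gives P* = 131, x* = 655.
With the subsidy, sellers receive Ps = Pb + 14 for each unit, where Pb is the price buyers pay.
Supply in terms of Pb becomes xs = 0 + 5(Pb + 14) = 70 + 5Pb. Setting this equal to demand: 917 - 2Pb = 70 + 5Pb, so Pb = 121.
Sellers receive Ps = 121 + 14 = 135; x' = 917 − 2·121 = 675.
ΔCS = ½(655 + 675)(131 − 121) = 6650; ΔPS = ½(655 + 675)(135 − 131) = 2660.
Government spending = 14 × 675 = 9450.
Net change = 6650 + 2660 − 9450 = -140. The loss equals the DWL triangle ½·14·20.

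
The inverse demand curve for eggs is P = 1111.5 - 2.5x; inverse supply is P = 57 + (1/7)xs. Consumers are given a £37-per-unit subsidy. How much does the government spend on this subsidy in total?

Pre-subsidy: 1111.5 - 2.5x = 57 + (1/7)x gives x* = 399 and P* = 114.
With the rebate, buyers effectively pay Pb = Ps − 37, where Ps is the price sellers receive.
On the curves, Pb = 1111.5 - 2.5x and Ps = 57 + (1/7)x; the wedge Ps − Pb = 37 gives 57 + (1/7)x − (1111.5 - 2.5x) = 37, so x' = 413.
Then Pb = 1111.5 − 2.5·413 = 79 and Ps = 57 + (1/7)·413 = 116.
Government outlay = subsidy × quantity = 37 × 413 = 15281.

Government cost = £15281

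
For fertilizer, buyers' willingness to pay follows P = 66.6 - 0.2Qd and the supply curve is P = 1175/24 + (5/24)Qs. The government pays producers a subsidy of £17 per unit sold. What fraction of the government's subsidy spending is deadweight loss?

DWL / government spending = 1020/4157

Pre-subsidy: 66.6 - 0.2Q = 1175/24 + (5/24)Q gives Q* = 2117/49 and P* = 2840/49.
With the subsidy, sellers receive Ps = Pb + 17 for each unit, where Pb is the price buyers pay.
On the curves, Pb = 66.6 - 0.2Q and Ps = 1175/24 + (5/24)Q; the wedge Ps − Pb = 17 gives 1175/24 + (5/24)Q − (66.6 - 0.2Q) = 17, so Q' = 4157/49.
Then Pb = 66.6 − 0.2·(4157/49) = 2432/49 and Ps = 1175/24 + (5/24)·(4157/49) = 3265/49.
ΔCS = ½(2117/49 + 4157/49)(2840/49 − 2432/49) = 1279896/2401; ΔPS = ½(2117/49 + 4157/49)(3265/49 − 2840/49) = 1333225/2401.
Government spending = 17 × 4157/49 = 70669/49.
DWL = ½ × 17 × (4157/49 − 2117/49) = 17340/49; fraction = (17340/49) / (70669/49) = 1020/4157.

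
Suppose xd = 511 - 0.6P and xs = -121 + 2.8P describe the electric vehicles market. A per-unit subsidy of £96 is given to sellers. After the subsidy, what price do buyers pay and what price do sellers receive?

Pre-subsidy: 511 - 0.6P = -121 + 2.8P gives P* = 3160/17, x* = 6791/17.
With the subsidy, sellers receive Ps = Pb + 96 for each unit, where Pb is the price buyers pay.
Supply in terms of Pb becomes xs = -121 + 2.8(Pb + 96) = 147.8 + 2.8Pb. Setting this equal to demand: 511 - 0.6Pb = 147.8 + 2.8Pb, so Pb = 1816/17.
Sellers receive Ps = 1816/17 + 96 = 3448/17; x' = 511 − 0.6·(1816/17) = 37987/85.

Buyers pay 1816/17; sellers receive 3448/17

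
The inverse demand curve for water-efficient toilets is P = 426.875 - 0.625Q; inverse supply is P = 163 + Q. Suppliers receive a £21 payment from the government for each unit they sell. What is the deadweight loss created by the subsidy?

Pre-subsidy: 426.875 - 0.625Q = 163 + Q gives Q* = 2111/13 and P* = 4230/13.
With the subsidy, sellers receive Ps = Pb + 21 for each unit, where Pb is the price buyers pay.
On the curves, Pb = 426.875 - 0.625Q and Ps = 163 + Q; the wedge Ps − Pb = 21 gives 163 + Q − (426.875 - 0.625Q) = 21, so Q' = 2279/13.
Then Pb = 426.875 − 0.625·(2279/13) = 4125/13 and Ps = 163 + 1·(2279/13) = 4398/13.
The subsidy expands output by 2279/13 − 2111/13 = 168/13 past the efficient level; on those units the gap between marginal cost and willingness to pay runs from 0 up to 21.
DWL = ½ × 21 × 168/13 = 1764/13.

Deadweight loss = 1764/13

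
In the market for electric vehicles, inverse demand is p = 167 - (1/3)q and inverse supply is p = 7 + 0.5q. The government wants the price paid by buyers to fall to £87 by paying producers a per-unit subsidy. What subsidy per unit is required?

Required subsidy s = £40 per unit

At a buyer price of 87, quantity demanded is 501 − 3·87 = 240.
Sellers supply 240 only when they receive ps = 7 + 0.5·240 = 127.
s = ps − pb = 127 − 87 = 40.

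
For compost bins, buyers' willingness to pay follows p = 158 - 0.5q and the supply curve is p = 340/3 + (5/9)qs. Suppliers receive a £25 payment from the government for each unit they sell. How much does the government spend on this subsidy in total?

Government cost = £1650

Pre-subsidy: 158 - 0.5q = 340/3 + (5/9)q gives q* = 804/19 and p* = 2600/19.
With the subsidy, sellers receive ps = pb + 25 for each unit, where pb is the price buyers pay.
On the curves, pb = 158 - 0.5q and ps = 340/3 + (5/9)q; the wedge ps − pb = 25 gives 340/3 + (5/9)q − (158 - 0.5q) = 25, so q' = 66.
Then pb = 158 − 0.5·66 = 125 and ps = 340/3 + (5/9)·66 = 150.
Government outlay = subsidy × quantity = 25 × 66 = 1650.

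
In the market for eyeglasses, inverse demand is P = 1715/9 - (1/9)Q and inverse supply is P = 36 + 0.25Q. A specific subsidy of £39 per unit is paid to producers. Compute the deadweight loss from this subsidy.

Pre-subsidy: 1715/9 - (1/9)Q = 36 + 0.25Q gives Q* = 428 and P* = 143.
With the subsidy, sellers receive Ps = Pb + 39 for each unit, where Pb is the price buyers pay.
On the curves, Pb = 1715/9 - (1/9)Q and Ps = 36 + 0.25Q; the wedge Ps − Pb = 39 gives 36 + 0.25Q − (1715/9 - (1/9)Q) = 39, so Q' = 536.
Then Pb = 1715/9 − (1/9)·536 = 131 and Ps = 36 + 0.25·536 = 170.
The subsidy expands output by 536 − 428 = 108 past the efficient level; on those units the gap between marginal cost and willingness to pay runs from 0 up to 39.
DWL = ½ × 39 × 108 = 2106.

Deadweight loss = £2106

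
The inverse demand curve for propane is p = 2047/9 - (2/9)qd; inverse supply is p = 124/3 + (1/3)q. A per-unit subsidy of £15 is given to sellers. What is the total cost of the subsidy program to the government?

Government cost = £5430

Pre-subsidy: 2047/9 - (2/9)q = 124/3 + (1/3)q gives q* = 335 and p* = 153.
With the subsidy, sellers receive ps = pb + 15 for each unit, where pb is the price buyers pay.
On the curves, pb = 2047/9 - (2/9)q and ps = 124/3 + (1/3)q; the wedge ps − pb = 15 gives 124/3 + (1/3)q − (2047/9 - (2/9)q) = 15, so q' = 362.
Then pb = 2047/9 − (2/9)·362 = 147 and ps = 124/3 + (1/3)·362 = 162.
Government outlay = subsidy × quantity = 15 × 362 = 5430.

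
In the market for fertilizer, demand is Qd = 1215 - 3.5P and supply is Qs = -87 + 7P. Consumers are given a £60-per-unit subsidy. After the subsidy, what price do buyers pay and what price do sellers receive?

Pre-subsidy: 1215 - 3.5P = -87 + 7P gives P* = 124, Q* = 781.
With the rebate, buyers effectively pay Pb = Ps − 60, where Ps is the price sellers receive.
Demand in terms of Ps becomes Qd = 1215 − 3.5(Ps − 60) = 1425 - 3.5Ps. Setting this equal to supply: 1425 - 3.5Ps = -87 + 7Ps, so Ps = 144.
Buyers pay Pb = 144 − 60 = 84; Q' = -87 + 7·144 = 921.

Buyers pay £84; sellers receive £144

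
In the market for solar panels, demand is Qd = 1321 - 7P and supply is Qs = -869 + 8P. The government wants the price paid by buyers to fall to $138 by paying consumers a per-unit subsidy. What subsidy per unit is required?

Required subsidy s = $15 per unit

At a buyer price of 138, quantity demanded is 1321 − 7·138 = 355.
Sellers supply 355 only when they receive Ps with -869 + 8·Ps = 355, i.e. Ps = 153.
s = Ps − Pb = 153 − 138 = 15.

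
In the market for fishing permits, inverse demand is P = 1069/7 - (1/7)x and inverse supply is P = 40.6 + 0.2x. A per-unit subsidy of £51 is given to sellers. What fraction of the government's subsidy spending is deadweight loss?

Pre-subsidy: 1069/7 - (1/7)x = 40.6 + 0.2x gives x* = 327 and P* = 106.
With the subsidy, sellers receive Ps = Pb + 51 for each unit, where Pb is the price buyers pay.
On the curves, Pb = 1069/7 - (1/7)x and Ps = 40.6 + 0.2x; the wedge Ps − Pb = 51 gives 40.6 + 0.2x − (1069/7 - (1/7)x) = 51, so x' = 475.75.
Then Pb = 1069/7 − (1/7)·475.75 = 84.75 and Ps = 40.6 + 0.2·475.75 = 135.75.
ΔCS = ½(327 + 475.75)(106 − 84.75) = 8529.21875; ΔPS = ½(327 + 475.75)(135.75 − 106) = 11940.90625.
Government spending = 51 × 475.75 = 24263.25.
DWL = ½ × 51 × (475.75 − 327) = 3793.125; fraction = 3793.125 / 24263.25 = 595/3806.

DWL / government spending = 595/3806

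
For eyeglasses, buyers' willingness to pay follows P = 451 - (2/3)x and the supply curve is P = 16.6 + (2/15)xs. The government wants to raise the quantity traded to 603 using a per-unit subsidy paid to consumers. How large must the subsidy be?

Required subsidy s = 48 per unit

At x = 603, from the demand curve buyers pay Pb = 451 − (2/3)·603 = 49; from the supply curve sellers need Ps = 16.6 + (2/15)·603 = 97.
The subsidy must fill the gap: s = Ps − Pb = 97 − 49 = 48.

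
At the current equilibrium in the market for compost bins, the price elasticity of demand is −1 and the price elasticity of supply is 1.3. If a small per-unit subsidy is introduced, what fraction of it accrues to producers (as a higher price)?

Producer share = 10/23

For a small subsidy around the equilibrium, the benefit split depends on the relative slopes, which at a point are proportional to the elasticities.
Buyer share = εs/(εs + |εd|) = 1.3/(1.3 + 1) = 13/23; seller share = |εd|/(εs + |εd|) = 10/23.
So producers capture 10/23 of the subsidy.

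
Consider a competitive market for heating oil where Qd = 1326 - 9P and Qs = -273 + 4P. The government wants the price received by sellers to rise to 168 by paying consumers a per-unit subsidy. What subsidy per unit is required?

At a seller price of 168, quantity supplied is -273 + 4·168 = 399.
Buyers absorb 399 only when they pay Pb with 1326 − 9·Pb = 399, i.e. Pb = 103.
s = Ps − Pb = 168 − 103 = 65.

Required subsidy s = 65 per unit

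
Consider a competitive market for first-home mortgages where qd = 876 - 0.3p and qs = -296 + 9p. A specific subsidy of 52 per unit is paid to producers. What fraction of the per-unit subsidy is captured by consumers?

Consumer share = 30/31

Pre-subsidy: 876 - 0.3p = -296 + 9p gives p* = 11720/93, q* = 25984/31.
With the subsidy, sellers receive ps = pb + 52 for each unit, where pb is the price buyers pay.
Supply in terms of pb becomes qs = -296 + 9(pb + 52) = 172 + 9pb. Setting this equal to demand: 876 - 0.3pb = 172 + 9pb, so pb = 7040/93.
Sellers receive ps = 7040/93 + 52 = 11876/93; q' = 876 − 0.3·(7040/93) = 26452/31.
Buyers' price falls by p* − pb = 11720/93 − 7040/93 = 1560/31; sellers' price rises by ps − p* = 11876/93 − 11720/93 = 52/31.
So consumers capture (1560/31)/52 = 30/31 of each unit of subsidy.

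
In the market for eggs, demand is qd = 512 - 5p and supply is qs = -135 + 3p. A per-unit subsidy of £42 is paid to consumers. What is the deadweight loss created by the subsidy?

Pre-subsidy: 512 - 5p = -135 + 3p gives p* = 80.875, q* = 107.625.
With the rebate, buyers effectively pay pb = ps − 42, where ps is the price sellers receive.
Demand in terms of ps becomes qd = 512 − 5(ps − 42) = 722 - 5ps. Setting this equal to supply: 722 - 5ps = -135 + 3ps, so ps = 107.125.
Buyers pay pb = 107.125 − 42 = 65.125; q' = -135 + 3·107.125 = 186.375.
The subsidy expands output by 186.375 − 107.625 = 78.75 past the efficient level; on those units the gap between marginal cost and willingness to pay runs from 0 up to 42.
DWL = ½ × 42 × 78.75 = 1653.75.

Deadweight loss = £1653.75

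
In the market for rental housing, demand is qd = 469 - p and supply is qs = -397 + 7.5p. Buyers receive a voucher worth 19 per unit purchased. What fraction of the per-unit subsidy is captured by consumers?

Consumer share = 15/17

Pre-subsidy: 469 - p = -397 + 7.5p gives p* = 1732/17, q* = 6241/17.
With the rebate, buyers effectively pay pb = ps − 19, where ps is the price sellers receive.
Demand in terms of ps becomes qd = 469 − 1(ps − 19) = 488 - ps. Setting this equal to supply: 488 - ps = -397 + 7.5ps, so ps = 1770/17.
Buyers pay pb = 1770/17 − 19 = 1447/17; q' = -397 + 7.5·(1770/17) = 6526/17.
Buyers' price falls by p* − pb = 1732/17 − 1447/17 = 285/17; sellers' price rises by ps − p* = 1770/17 − 1732/17 = 38/17.
So consumers capture (285/17)/19 = 15/17 of each unit of subsidy.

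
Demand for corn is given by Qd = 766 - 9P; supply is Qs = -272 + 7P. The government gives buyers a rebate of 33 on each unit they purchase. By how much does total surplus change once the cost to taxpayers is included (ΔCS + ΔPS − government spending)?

Pre-subsidy: 766 - 9P = -272 + 7P gives P* = 64.875, Q* = 182.125.
With the rebate, buyers effectively pay Pb = Ps − 33, where Ps is the price sellers receive.
Demand in terms of Ps becomes Qd = 766 − 9(Ps − 33) = 1063 - 9Ps. Setting this equal to supply: 1063 - 9Ps = -272 + 7Ps, so Ps = 83.4375.
Buyers pay Pb = 83.4375 − 33 = 50.4375; Q' = -272 + 7·83.4375 = 312.0625.
ΔCS = ½(182.125 + 312.0625)(64.875 − 50.4375) = 3567.416015625; ΔPS = ½(182.125 + 312.0625)(83.4375 − 64.875) = 4586.677734375.
Government spending = 33 × 312.0625 = 10298.0625.
Net change = 3567.416015625 + 4586.677734375 − 10298.0625 = -2143.96875. The loss equals the DWL triangle ½·33·129.9375.

Net change in total surplus = -2143.96875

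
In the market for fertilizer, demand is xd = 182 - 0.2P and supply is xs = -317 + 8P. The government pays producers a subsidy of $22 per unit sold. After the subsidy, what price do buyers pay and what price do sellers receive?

Pre-subsidy: 182 - 0.2P = -317 + 8P gives P* = 2495/41, x* = 6963/41.
With the subsidy, sellers receive Ps = Pb + 22 for each unit, where Pb is the price buyers pay.
Supply in terms of Pb becomes xs = -317 + 8(Pb + 22) = -141 + 8Pb. Setting this equal to demand: 182 - 0.2Pb = -141 + 8Pb, so Pb = 1615/41.
Sellers receive Ps = 1615/41 + 22 = 2517/41; x' = 182 − 0.2·(1615/41) = 7139/41.

Buyers pay 1615/41; sellers receive 2517/41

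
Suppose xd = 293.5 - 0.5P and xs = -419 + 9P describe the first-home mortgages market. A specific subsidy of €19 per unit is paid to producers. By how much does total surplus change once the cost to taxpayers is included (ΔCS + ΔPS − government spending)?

Pre-subsidy: 293.5 - 0.5P = -419 + 9P gives P* = 75, x* = 256.
With the subsidy, sellers receive Ps = Pb + 19 for each unit, where Pb is the price buyers pay.
Supply in terms of Pb becomes xs = -419 + 9(Pb + 19) = -248 + 9Pb. Setting this equal to demand: 293.5 - 0.5Pb = -248 + 9Pb, so Pb = 57.
Sellers receive Ps = 57 + 19 = 76; x' = 293.5 − 0.5·57 = 265.
ΔCS = ½(256 + 265)(75 − 57) = 4689; ΔPS = ½(256 + 265)(76 − 75) = 260.5.
Government spending = 19 × 265 = 5035.
Net change = 4689 + 260.5 − 5035 = -85.5. The loss equals the DWL triangle ½·19·9.

Net change in total surplus = -€85.5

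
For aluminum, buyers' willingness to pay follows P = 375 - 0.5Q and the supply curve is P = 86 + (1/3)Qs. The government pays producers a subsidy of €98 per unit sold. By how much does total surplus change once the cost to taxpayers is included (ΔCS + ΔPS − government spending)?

Net change in total surplus = -€5762.4

Pre-subsidy: 375 - 0.5Q = 86 + (1/3)Q gives Q* = 346.8 and P* = 201.6.
With the subsidy, sellers receive Ps = Pb + 98 for each unit, where Pb is the price buyers pay.
On the curves, Pb = 375 - 0.5Q and Ps = 86 + (1/3)Q; the wedge Ps − Pb = 98 gives 86 + (1/3)Q − (375 - 0.5Q) = 98, so Q' = 464.4.
Then Pb = 375 − 0.5·464.4 = 142.8 and Ps = 86 + (1/3)·464.4 = 240.8.
ΔCS = ½(346.8 + 464.4)(201.6 − 142.8) = 23849.28; ΔPS = ½(346.8 + 464.4)(240.8 − 201.6) = 15899.52.
Government spending = 98 × 464.4 = 45511.2.
Net change = 23849.28 + 15899.52 − 45511.2 = -5762.4. The loss equals the DWL triangle ½·98·117.6.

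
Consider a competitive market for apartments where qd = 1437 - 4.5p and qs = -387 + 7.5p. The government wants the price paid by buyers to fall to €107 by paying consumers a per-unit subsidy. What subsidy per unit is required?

Required subsidy s = €72 per unit

At a buyer price of 107, quantity demanded is 1437 − 4.5·107 = 955.5.
Sellers supply 955.5 only when they receive ps with -387 + 7.5·ps = 955.5, i.e. ps = 179.
s = ps − pb = 179 − 107 = 72.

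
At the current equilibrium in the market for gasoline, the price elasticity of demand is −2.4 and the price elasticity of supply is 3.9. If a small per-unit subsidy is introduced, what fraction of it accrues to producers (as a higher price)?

Producer share = 8/21

For a small subsidy around the equilibrium, the benefit split depends on the relative slopes, which at a point are proportional to the elasticities.
Buyer share = εs/(εs + |εd|) = 3.9/(3.9 + 2.4) = 13/21; seller share = |εd|/(εs + |εd|) = 8/21.
So producers capture 8/21 of the subsidy.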